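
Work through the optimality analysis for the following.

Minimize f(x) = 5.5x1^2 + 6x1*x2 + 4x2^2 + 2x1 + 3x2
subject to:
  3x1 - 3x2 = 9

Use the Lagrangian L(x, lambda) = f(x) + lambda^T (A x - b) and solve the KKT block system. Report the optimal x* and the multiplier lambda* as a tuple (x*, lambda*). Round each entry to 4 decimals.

Form the Lagrangian:
  L(x, lambda) = (1/2) x^T Q x + c^T x + lambda^T (A x - b)
Stationarity (grad_x L = 0): Q x + c + A^T lambda = 0.
Primal feasibility: A x = b.

This gives the KKT block system:
  [ Q   A^T ] [ x     ]   [-c ]
  [ A    0  ] [ lambda ] = [ b ]

Solving the linear system:
  x*      = (1.1935, -1.8065)
  lambda* = (-1.4301)
  f(x*)   = 4.9194

x* = (1.1935, -1.8065), lambda* = (-1.4301)


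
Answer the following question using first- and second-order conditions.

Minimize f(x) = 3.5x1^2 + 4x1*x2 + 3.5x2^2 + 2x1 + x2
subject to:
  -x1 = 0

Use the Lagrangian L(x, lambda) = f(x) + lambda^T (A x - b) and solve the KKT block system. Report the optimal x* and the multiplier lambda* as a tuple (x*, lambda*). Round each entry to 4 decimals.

Form the Lagrangian:
  L(x, lambda) = (1/2) x^T Q x + c^T x + lambda^T (A x - b)
Stationarity (grad_x L = 0): Q x + c + A^T lambda = 0.
Primal feasibility: A x = b.

This gives the KKT block system:
  [ Q   A^T ] [ x     ]   [-c ]
  [ A    0  ] [ lambda ] = [ b ]

Solving the linear system:
  x*      = (0, -0.1429)
  lambda* = (1.4286)
  f(x*)   = -0.0714

x* = (0, -0.1429), lambda* = (1.4286)


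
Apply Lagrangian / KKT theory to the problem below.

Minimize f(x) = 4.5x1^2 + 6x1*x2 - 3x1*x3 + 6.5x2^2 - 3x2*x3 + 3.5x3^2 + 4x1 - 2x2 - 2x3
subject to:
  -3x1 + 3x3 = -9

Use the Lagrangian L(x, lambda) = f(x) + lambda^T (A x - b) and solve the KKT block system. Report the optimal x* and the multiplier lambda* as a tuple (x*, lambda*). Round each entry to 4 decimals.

Form the Lagrangian:
  L(x, lambda) = (1/2) x^T Q x + c^T x + lambda^T (A x - b)
Stationarity (grad_x L = 0): Q x + c + A^T lambda = 0.
Primal feasibility: A x = b.

This gives the KKT block system:
  [ Q   A^T ] [ x     ]   [-c ]
  [ A    0  ] [ lambda ] = [ b ]

Solving the linear system:
  x*      = (1.2479, -0.8264, -1.7521)
  lambda* = (5.1763)
  f(x*)   = 28.3678

x* = (1.2479, -0.8264, -1.7521), lambda* = (5.1763)


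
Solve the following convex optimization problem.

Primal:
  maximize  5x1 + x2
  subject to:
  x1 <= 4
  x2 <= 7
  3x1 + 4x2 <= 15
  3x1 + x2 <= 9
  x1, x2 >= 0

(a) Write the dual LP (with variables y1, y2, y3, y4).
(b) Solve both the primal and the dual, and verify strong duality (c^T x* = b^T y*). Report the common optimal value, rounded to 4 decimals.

The standard primal-dual pair for 'max c^T x s.t. A x <= b, x >= 0' is:
  Dual:  min b^T y  s.t.  A^T y >= c,  y >= 0.

So the dual LP is:
  minimize  4y1 + 7y2 + 15y3 + 9y4
  subject to:
    y1 + 3y3 + 3y4 >= 5
    y2 + 4y3 + y4 >= 1
    y1, y2, y3, y4 >= 0

Solving the primal: x* = (3, 0).
  primal value c^T x* = 15.
Solving the dual: y* = (0, 0, 0, 1.6667).
  dual value b^T y* = 15.
Strong duality: c^T x* = b^T y*. Confirmed.

15


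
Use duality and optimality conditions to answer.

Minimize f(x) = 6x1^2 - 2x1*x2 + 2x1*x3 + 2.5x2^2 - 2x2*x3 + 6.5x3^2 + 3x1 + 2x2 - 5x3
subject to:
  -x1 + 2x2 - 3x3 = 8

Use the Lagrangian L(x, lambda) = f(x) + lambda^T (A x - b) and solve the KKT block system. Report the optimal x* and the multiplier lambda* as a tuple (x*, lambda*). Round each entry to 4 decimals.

Form the Lagrangian:
  L(x, lambda) = (1/2) x^T Q x + c^T x + lambda^T (A x - b)
Stationarity (grad_x L = 0): Q x + c + A^T lambda = 0.
Primal feasibility: A x = b.

This gives the KKT block system:
  [ Q   A^T ] [ x     ]   [-c ]
  [ A    0  ] [ lambda ] = [ b ]

Solving the linear system:
  x*      = (-0.3684, 2.225, -1.0606)
  lambda* = (-7.9913)
  f(x*)   = 36.2892

x* = (-0.3684, 2.225, -1.0606), lambda* = (-7.9913)


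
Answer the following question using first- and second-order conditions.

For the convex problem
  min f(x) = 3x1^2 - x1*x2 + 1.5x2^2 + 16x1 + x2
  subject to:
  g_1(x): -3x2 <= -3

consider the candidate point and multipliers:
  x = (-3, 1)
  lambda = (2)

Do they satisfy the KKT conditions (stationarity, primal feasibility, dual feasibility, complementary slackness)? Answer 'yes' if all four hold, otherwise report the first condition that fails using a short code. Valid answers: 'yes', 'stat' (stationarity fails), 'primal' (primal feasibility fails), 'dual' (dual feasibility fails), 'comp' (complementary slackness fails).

Gradient of f: grad f(x) = Q x + c = (-3, 7)
Constraint values g_i(x) = a_i^T x - b_i:
  g_1((-3, 1)) = 0
Stationarity residual: grad f(x) + sum_i lambda_i a_i = (-3, 1)
  -> stationarity FAILS
Primal feasibility (all g_i <= 0): OK
Dual feasibility (all lambda_i >= 0): OK
Complementary slackness (lambda_i * g_i(x) = 0 for all i): OK

Verdict: the first failing condition is stationarity -> stat.

stat


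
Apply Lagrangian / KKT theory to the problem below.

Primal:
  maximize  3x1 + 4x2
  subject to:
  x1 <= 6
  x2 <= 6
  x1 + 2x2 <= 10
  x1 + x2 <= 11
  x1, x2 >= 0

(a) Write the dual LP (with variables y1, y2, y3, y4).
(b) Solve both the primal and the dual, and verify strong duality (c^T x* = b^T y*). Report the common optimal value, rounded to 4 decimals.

The standard primal-dual pair for 'max c^T x s.t. A x <= b, x >= 0' is:
  Dual:  min b^T y  s.t.  A^T y >= c,  y >= 0.

So the dual LP is:
  minimize  6y1 + 6y2 + 10y3 + 11y4
  subject to:
    y1 + y3 + y4 >= 3
    y2 + 2y3 + y4 >= 4
    y1, y2, y3, y4 >= 0

Solving the primal: x* = (6, 2).
  primal value c^T x* = 26.
Solving the dual: y* = (1, 0, 2, 0).
  dual value b^T y* = 26.
Strong duality: c^T x* = b^T y*. Confirmed.

26


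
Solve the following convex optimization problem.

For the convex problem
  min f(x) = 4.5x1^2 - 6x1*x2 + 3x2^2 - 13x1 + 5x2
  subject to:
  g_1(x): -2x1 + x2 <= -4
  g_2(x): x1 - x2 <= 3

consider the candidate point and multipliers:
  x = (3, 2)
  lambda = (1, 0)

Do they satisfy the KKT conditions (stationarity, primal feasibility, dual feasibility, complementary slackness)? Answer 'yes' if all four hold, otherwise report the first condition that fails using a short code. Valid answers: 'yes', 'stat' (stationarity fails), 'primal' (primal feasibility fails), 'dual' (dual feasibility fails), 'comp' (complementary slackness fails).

Gradient of f: grad f(x) = Q x + c = (2, -1)
Constraint values g_i(x) = a_i^T x - b_i:
  g_1((3, 2)) = 0
  g_2((3, 2)) = -2
Stationarity residual: grad f(x) + sum_i lambda_i a_i = (0, 0)
  -> stationarity OK
Primal feasibility (all g_i <= 0): OK
Dual feasibility (all lambda_i >= 0): OK
Complementary slackness (lambda_i * g_i(x) = 0 for all i): OK

Verdict: yes, KKT holds.

yes


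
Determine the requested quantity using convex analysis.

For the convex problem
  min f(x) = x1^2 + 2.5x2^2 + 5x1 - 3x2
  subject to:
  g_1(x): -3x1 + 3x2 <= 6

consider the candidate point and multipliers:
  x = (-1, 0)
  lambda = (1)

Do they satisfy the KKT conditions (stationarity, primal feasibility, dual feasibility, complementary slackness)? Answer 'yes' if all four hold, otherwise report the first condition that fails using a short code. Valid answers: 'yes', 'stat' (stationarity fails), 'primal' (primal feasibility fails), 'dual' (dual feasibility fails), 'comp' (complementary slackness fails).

Gradient of f: grad f(x) = Q x + c = (3, -3)
Constraint values g_i(x) = a_i^T x - b_i:
  g_1((-1, 0)) = -3
Stationarity residual: grad f(x) + sum_i lambda_i a_i = (0, 0)
  -> stationarity OK
Primal feasibility (all g_i <= 0): OK
Dual feasibility (all lambda_i >= 0): OK
Complementary slackness (lambda_i * g_i(x) = 0 for all i): FAILS

Verdict: the first failing condition is complementary_slackness -> comp.

comp


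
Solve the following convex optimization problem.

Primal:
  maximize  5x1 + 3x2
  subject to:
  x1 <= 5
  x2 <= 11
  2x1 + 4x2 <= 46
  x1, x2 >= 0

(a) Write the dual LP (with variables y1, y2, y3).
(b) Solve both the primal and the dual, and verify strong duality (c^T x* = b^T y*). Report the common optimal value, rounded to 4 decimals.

The standard primal-dual pair for 'max c^T x s.t. A x <= b, x >= 0' is:
  Dual:  min b^T y  s.t.  A^T y >= c,  y >= 0.

So the dual LP is:
  minimize  5y1 + 11y2 + 46y3
  subject to:
    y1 + 2y3 >= 5
    y2 + 4y3 >= 3
    y1, y2, y3 >= 0

Solving the primal: x* = (5, 9).
  primal value c^T x* = 52.
Solving the dual: y* = (3.5, 0, 0.75).
  dual value b^T y* = 52.
Strong duality: c^T x* = b^T y*. Confirmed.

52


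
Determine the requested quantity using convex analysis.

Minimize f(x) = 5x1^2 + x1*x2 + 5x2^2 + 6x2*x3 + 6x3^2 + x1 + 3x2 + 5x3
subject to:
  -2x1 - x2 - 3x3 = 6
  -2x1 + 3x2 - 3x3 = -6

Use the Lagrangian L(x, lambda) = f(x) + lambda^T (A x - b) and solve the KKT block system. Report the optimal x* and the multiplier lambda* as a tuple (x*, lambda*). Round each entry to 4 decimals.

Form the Lagrangian:
  L(x, lambda) = (1/2) x^T Q x + c^T x + lambda^T (A x - b)
Stationarity (grad_x L = 0): Q x + c + A^T lambda = 0.
Primal feasibility: A x = b.

This gives the KKT block system:
  [ Q   A^T ] [ x     ]   [-c ]
  [ A    0  ] [ lambda ] = [ b ]

Solving the linear system:
  x*      = (-0.9565, -3, -0.3623)
  lambda* = (-11.8696, 6.087)
  f(x*)   = 47.9855

x* = (-0.9565, -3, -0.3623), lambda* = (-11.8696, 6.087)


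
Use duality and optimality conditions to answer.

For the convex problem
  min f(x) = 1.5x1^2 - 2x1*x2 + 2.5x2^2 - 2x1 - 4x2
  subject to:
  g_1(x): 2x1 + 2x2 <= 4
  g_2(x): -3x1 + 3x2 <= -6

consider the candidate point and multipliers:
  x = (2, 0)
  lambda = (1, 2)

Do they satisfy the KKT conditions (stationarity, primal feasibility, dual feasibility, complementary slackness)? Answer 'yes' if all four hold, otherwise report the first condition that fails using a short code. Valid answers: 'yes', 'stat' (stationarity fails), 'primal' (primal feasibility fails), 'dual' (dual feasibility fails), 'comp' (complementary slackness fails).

Gradient of f: grad f(x) = Q x + c = (4, -8)
Constraint values g_i(x) = a_i^T x - b_i:
  g_1((2, 0)) = 0
  g_2((2, 0)) = 0
Stationarity residual: grad f(x) + sum_i lambda_i a_i = (0, 0)
  -> stationarity OK
Primal feasibility (all g_i <= 0): OK
Dual feasibility (all lambda_i >= 0): OK
Complementary slackness (lambda_i * g_i(x) = 0 for all i): OK

Verdict: yes, KKT holds.

yes


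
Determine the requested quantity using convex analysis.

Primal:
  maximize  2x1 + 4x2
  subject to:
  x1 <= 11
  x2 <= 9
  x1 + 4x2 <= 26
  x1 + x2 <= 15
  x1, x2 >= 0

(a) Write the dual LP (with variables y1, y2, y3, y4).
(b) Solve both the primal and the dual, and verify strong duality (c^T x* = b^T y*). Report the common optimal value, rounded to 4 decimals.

The standard primal-dual pair for 'max c^T x s.t. A x <= b, x >= 0' is:
  Dual:  min b^T y  s.t.  A^T y >= c,  y >= 0.

So the dual LP is:
  minimize  11y1 + 9y2 + 26y3 + 15y4
  subject to:
    y1 + y3 + y4 >= 2
    y2 + 4y3 + y4 >= 4
    y1, y2, y3, y4 >= 0

Solving the primal: x* = (11, 3.75).
  primal value c^T x* = 37.
Solving the dual: y* = (1, 0, 1, 0).
  dual value b^T y* = 37.
Strong duality: c^T x* = b^T y*. Confirmed.

37


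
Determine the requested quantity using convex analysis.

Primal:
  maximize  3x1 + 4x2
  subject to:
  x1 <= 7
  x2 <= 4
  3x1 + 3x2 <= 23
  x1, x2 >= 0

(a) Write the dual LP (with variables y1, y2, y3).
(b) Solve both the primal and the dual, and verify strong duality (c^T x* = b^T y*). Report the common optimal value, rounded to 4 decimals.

The standard primal-dual pair for 'max c^T x s.t. A x <= b, x >= 0' is:
  Dual:  min b^T y  s.t.  A^T y >= c,  y >= 0.

So the dual LP is:
  minimize  7y1 + 4y2 + 23y3
  subject to:
    y1 + 3y3 >= 3
    y2 + 3y3 >= 4
    y1, y2, y3 >= 0

Solving the primal: x* = (3.6667, 4).
  primal value c^T x* = 27.
Solving the dual: y* = (0, 1, 1).
  dual value b^T y* = 27.
Strong duality: c^T x* = b^T y*. Confirmed.

27


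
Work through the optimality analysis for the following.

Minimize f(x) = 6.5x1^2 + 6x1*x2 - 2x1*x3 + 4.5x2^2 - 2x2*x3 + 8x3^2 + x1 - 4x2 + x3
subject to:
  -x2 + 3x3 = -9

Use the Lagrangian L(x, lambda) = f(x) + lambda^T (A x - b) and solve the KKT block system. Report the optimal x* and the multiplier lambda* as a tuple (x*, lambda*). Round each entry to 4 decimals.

Form the Lagrangian:
  L(x, lambda) = (1/2) x^T Q x + c^T x + lambda^T (A x - b)
Stationarity (grad_x L = 0): Q x + c + A^T lambda = 0.
Primal feasibility: A x = b.

This gives the KKT block system:
  [ Q   A^T ] [ x     ]   [-c ]
  [ A    0  ] [ lambda ] = [ b ]

Solving the linear system:
  x*      = (-1.4735, 2.2792, -2.2403)
  lambda* = (12.1519)
  f(x*)   = 48.2686

x* = (-1.4735, 2.2792, -2.2403), lambda* = (12.1519)


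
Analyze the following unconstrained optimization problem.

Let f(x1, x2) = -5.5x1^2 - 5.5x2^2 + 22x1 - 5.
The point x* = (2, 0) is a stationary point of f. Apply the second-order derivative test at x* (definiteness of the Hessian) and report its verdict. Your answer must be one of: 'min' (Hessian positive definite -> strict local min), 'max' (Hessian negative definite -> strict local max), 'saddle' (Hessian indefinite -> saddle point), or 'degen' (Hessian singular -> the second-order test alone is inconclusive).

Compute the Hessian H = grad^2 f:
  H = [[-11, 0], [0, -11]]
Verify stationarity: grad f(x*) = H x* + g = (0, 0).
Eigenvalues of H: -11, -11.
Both eigenvalues < 0, so H is negative definite -> x* is a strict local max.

max


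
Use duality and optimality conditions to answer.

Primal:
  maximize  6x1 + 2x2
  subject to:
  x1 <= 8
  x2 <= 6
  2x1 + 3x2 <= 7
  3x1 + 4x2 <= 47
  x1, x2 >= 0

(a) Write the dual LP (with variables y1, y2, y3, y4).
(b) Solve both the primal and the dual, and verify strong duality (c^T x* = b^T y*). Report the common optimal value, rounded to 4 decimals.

The standard primal-dual pair for 'max c^T x s.t. A x <= b, x >= 0' is:
  Dual:  min b^T y  s.t.  A^T y >= c,  y >= 0.

So the dual LP is:
  minimize  8y1 + 6y2 + 7y3 + 47y4
  subject to:
    y1 + 2y3 + 3y4 >= 6
    y2 + 3y3 + 4y4 >= 2
    y1, y2, y3, y4 >= 0

Solving the primal: x* = (3.5, 0).
  primal value c^T x* = 21.
Solving the dual: y* = (0, 0, 3, 0).
  dual value b^T y* = 21.
Strong duality: c^T x* = b^T y*. Confirmed.

21


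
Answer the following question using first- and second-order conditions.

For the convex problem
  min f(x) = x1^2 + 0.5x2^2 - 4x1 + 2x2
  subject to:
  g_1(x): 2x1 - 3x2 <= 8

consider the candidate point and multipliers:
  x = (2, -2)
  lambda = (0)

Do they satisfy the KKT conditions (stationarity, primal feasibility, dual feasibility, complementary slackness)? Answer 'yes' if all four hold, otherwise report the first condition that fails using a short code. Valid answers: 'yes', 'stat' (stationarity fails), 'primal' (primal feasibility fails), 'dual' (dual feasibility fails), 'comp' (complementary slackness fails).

Gradient of f: grad f(x) = Q x + c = (0, 0)
Constraint values g_i(x) = a_i^T x - b_i:
  g_1((2, -2)) = 2
Stationarity residual: grad f(x) + sum_i lambda_i a_i = (0, 0)
  -> stationarity OK
Primal feasibility (all g_i <= 0): FAILS
Dual feasibility (all lambda_i >= 0): OK
Complementary slackness (lambda_i * g_i(x) = 0 for all i): OK

Verdict: the first failing condition is primal_feasibility -> primal.

primal


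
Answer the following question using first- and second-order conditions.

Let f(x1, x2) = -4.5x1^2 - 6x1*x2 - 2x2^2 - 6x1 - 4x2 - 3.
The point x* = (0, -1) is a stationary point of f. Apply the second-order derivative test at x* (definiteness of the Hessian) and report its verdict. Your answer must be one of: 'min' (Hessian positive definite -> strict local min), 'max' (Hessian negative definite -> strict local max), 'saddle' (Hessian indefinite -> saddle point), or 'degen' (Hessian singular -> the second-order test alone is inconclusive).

Compute the Hessian H = grad^2 f:
  H = [[-9, -6], [-6, -4]]
Verify stationarity: grad f(x*) = H x* + g = (0, 0).
Eigenvalues of H: -13, 0.
H has a zero eigenvalue (singular; negative semidefinite but not definite), so H is neither positive definite, negative definite, nor indefinite. The second-order test alone is inconclusive -> degen.
(Indeed, f is constant along the null direction of H through x*, so x* is not a strict local extremum.)

degen


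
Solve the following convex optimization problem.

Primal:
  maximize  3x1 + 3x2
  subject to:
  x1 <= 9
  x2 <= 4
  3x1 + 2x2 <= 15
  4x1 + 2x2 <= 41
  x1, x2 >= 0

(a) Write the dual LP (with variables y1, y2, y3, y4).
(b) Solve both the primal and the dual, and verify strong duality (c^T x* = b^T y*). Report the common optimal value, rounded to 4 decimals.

The standard primal-dual pair for 'max c^T x s.t. A x <= b, x >= 0' is:
  Dual:  min b^T y  s.t.  A^T y >= c,  y >= 0.

So the dual LP is:
  minimize  9y1 + 4y2 + 15y3 + 41y4
  subject to:
    y1 + 3y3 + 4y4 >= 3
    y2 + 2y3 + 2y4 >= 3
    y1, y2, y3, y4 >= 0

Solving the primal: x* = (2.3333, 4).
  primal value c^T x* = 19.
Solving the dual: y* = (0, 1, 1, 0).
  dual value b^T y* = 19.
Strong duality: c^T x* = b^T y*. Confirmed.

19


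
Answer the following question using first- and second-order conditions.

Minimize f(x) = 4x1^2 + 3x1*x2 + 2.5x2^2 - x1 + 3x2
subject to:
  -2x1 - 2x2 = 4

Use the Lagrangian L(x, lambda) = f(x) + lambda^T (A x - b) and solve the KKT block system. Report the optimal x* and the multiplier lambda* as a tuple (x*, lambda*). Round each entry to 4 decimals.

Form the Lagrangian:
  L(x, lambda) = (1/2) x^T Q x + c^T x + lambda^T (A x - b)
Stationarity (grad_x L = 0): Q x + c + A^T lambda = 0.
Primal feasibility: A x = b.

This gives the KKT block system:
  [ Q   A^T ] [ x     ]   [-c ]
  [ A    0  ] [ lambda ] = [ b ]

Solving the linear system:
  x*      = (0, -2)
  lambda* = (-3.5)
  f(x*)   = 4

x* = (0, -2), lambda* = (-3.5)


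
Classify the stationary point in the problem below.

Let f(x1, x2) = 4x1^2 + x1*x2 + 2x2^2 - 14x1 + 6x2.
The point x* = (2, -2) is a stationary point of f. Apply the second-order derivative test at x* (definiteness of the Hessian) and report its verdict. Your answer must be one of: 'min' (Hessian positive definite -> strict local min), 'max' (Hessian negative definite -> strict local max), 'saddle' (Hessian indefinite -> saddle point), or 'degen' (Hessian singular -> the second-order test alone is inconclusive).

Compute the Hessian H = grad^2 f:
  H = [[8, 1], [1, 4]]
Verify stationarity: grad f(x*) = H x* + g = (0, 0).
Eigenvalues of H: 3.7639, 8.2361.
Both eigenvalues > 0, so H is positive definite -> x* is a strict local min.

min


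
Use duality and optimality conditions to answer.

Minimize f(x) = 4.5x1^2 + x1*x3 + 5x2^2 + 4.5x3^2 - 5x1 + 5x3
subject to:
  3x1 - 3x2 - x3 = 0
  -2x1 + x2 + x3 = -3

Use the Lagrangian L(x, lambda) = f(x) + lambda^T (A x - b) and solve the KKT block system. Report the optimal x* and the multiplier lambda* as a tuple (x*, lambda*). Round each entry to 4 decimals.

Form the Lagrangian:
  L(x, lambda) = (1/2) x^T Q x + c^T x + lambda^T (A x - b)
Stationarity (grad_x L = 0): Q x + c + A^T lambda = 0.
Primal feasibility: A x = b.

This gives the KKT block system:
  [ Q   A^T ] [ x     ]   [-c ]
  [ A    0  ] [ lambda ] = [ b ]

Solving the linear system:
  x*      = (1.5899, 2.295, -2.1151)
  lambda* = (17.6978, 30.1439)
  f(x*)   = 35.9532

x* = (1.5899, 2.295, -2.1151), lambda* = (17.6978, 30.1439)


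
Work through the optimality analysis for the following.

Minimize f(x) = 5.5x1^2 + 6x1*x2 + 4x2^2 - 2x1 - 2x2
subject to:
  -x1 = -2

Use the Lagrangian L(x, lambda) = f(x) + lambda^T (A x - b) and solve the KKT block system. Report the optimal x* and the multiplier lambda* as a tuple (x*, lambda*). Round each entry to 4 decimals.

Form the Lagrangian:
  L(x, lambda) = (1/2) x^T Q x + c^T x + lambda^T (A x - b)
Stationarity (grad_x L = 0): Q x + c + A^T lambda = 0.
Primal feasibility: A x = b.

This gives the KKT block system:
  [ Q   A^T ] [ x     ]   [-c ]
  [ A    0  ] [ lambda ] = [ b ]

Solving the linear system:
  x*      = (2, -1.25)
  lambda* = (12.5)
  f(x*)   = 11.75

x* = (2, -1.25), lambda* = (12.5)


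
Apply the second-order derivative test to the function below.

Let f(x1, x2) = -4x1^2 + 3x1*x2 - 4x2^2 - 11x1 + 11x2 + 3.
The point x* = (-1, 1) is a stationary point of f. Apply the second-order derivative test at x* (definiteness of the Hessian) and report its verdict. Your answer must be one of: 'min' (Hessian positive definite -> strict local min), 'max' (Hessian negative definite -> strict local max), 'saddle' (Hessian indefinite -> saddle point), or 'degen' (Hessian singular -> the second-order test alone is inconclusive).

Compute the Hessian H = grad^2 f:
  H = [[-8, 3], [3, -8]]
Verify stationarity: grad f(x*) = H x* + g = (0, 0).
Eigenvalues of H: -11, -5.
Both eigenvalues < 0, so H is negative definite -> x* is a strict local max.

max


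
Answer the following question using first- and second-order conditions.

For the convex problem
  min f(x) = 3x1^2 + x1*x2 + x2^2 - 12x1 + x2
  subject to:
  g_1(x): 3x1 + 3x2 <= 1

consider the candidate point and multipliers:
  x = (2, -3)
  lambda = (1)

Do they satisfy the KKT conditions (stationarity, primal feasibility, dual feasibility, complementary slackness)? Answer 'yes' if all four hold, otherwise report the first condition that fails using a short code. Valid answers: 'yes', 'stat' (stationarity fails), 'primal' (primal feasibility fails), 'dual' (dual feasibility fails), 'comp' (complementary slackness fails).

Gradient of f: grad f(x) = Q x + c = (-3, -3)
Constraint values g_i(x) = a_i^T x - b_i:
  g_1((2, -3)) = -4
Stationarity residual: grad f(x) + sum_i lambda_i a_i = (0, 0)
  -> stationarity OK
Primal feasibility (all g_i <= 0): OK
Dual feasibility (all lambda_i >= 0): OK
Complementary slackness (lambda_i * g_i(x) = 0 for all i): FAILS

Verdict: the first failing condition is complementary_slackness -> comp.

comp


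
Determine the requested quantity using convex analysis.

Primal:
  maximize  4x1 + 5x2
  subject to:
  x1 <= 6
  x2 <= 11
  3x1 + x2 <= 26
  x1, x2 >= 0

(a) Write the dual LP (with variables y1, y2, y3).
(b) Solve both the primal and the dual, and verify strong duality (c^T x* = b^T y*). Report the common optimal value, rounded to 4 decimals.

The standard primal-dual pair for 'max c^T x s.t. A x <= b, x >= 0' is:
  Dual:  min b^T y  s.t.  A^T y >= c,  y >= 0.

So the dual LP is:
  minimize  6y1 + 11y2 + 26y3
  subject to:
    y1 + 3y3 >= 4
    y2 + y3 >= 5
    y1, y2, y3 >= 0

Solving the primal: x* = (5, 11).
  primal value c^T x* = 75.
Solving the dual: y* = (0, 3.6667, 1.3333).
  dual value b^T y* = 75.
Strong duality: c^T x* = b^T y*. Confirmed.

75


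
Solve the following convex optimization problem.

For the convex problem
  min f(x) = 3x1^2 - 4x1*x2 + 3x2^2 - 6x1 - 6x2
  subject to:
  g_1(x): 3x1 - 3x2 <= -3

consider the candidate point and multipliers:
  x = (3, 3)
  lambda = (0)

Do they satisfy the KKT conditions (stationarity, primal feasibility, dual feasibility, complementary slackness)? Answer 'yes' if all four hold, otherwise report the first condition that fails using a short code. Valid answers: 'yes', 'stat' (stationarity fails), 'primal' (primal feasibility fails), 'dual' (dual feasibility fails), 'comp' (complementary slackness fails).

Gradient of f: grad f(x) = Q x + c = (0, 0)
Constraint values g_i(x) = a_i^T x - b_i:
  g_1((3, 3)) = 3
Stationarity residual: grad f(x) + sum_i lambda_i a_i = (0, 0)
  -> stationarity OK
Primal feasibility (all g_i <= 0): FAILS
Dual feasibility (all lambda_i >= 0): OK
Complementary slackness (lambda_i * g_i(x) = 0 for all i): OK

Verdict: the first failing condition is primal_feasibility -> primal.

primal


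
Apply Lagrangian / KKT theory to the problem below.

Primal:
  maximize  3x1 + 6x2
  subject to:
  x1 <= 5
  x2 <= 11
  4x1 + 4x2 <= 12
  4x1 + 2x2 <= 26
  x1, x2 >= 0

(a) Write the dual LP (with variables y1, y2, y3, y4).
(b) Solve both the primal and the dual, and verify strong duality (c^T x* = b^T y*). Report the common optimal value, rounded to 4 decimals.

The standard primal-dual pair for 'max c^T x s.t. A x <= b, x >= 0' is:
  Dual:  min b^T y  s.t.  A^T y >= c,  y >= 0.

So the dual LP is:
  minimize  5y1 + 11y2 + 12y3 + 26y4
  subject to:
    y1 + 4y3 + 4y4 >= 3
    y2 + 4y3 + 2y4 >= 6
    y1, y2, y3, y4 >= 0

Solving the primal: x* = (0, 3).
  primal value c^T x* = 18.
Solving the dual: y* = (0, 0, 1.5, 0).
  dual value b^T y* = 18.
Strong duality: c^T x* = b^T y*. Confirmed.

18


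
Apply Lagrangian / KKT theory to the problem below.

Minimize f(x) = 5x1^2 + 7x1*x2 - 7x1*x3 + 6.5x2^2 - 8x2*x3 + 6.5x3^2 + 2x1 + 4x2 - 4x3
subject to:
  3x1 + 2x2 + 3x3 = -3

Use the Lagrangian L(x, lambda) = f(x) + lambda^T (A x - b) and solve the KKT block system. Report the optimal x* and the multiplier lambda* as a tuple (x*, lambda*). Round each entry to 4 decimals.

Form the Lagrangian:
  L(x, lambda) = (1/2) x^T Q x + c^T x + lambda^T (A x - b)
Stationarity (grad_x L = 0): Q x + c + A^T lambda = 0.
Primal feasibility: A x = b.

This gives the KKT block system:
  [ Q   A^T ] [ x     ]   [-c ]
  [ A    0  ] [ lambda ] = [ b ]

Solving the linear system:
  x*      = (-0.3643, -0.4419, -0.3411)
  lambda* = (0.7829)
  f(x*)   = 0.6085

x* = (-0.3643, -0.4419, -0.3411), lambda* = (0.7829)


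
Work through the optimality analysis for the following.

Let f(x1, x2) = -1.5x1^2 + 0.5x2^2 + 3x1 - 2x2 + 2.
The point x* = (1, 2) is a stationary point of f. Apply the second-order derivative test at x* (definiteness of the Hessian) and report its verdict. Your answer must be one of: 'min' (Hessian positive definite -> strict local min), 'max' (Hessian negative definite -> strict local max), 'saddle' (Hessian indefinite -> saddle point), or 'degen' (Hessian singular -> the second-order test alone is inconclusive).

Compute the Hessian H = grad^2 f:
  H = [[-3, 0], [0, 1]]
Verify stationarity: grad f(x*) = H x* + g = (0, 0).
Eigenvalues of H: -3, 1.
Eigenvalues have mixed signs, so H is indefinite -> x* is a saddle point.

saddle


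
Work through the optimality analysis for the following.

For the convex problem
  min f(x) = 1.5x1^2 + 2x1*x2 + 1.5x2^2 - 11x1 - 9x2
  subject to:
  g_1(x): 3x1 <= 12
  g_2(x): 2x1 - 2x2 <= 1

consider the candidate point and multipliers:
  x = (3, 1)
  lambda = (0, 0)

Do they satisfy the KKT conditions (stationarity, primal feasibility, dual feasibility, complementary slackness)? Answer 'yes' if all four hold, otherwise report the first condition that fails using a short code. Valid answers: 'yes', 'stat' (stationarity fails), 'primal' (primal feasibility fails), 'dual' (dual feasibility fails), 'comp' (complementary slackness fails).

Gradient of f: grad f(x) = Q x + c = (0, 0)
Constraint values g_i(x) = a_i^T x - b_i:
  g_1((3, 1)) = -3
  g_2((3, 1)) = 3
Stationarity residual: grad f(x) + sum_i lambda_i a_i = (0, 0)
  -> stationarity OK
Primal feasibility (all g_i <= 0): FAILS
Dual feasibility (all lambda_i >= 0): OK
Complementary slackness (lambda_i * g_i(x) = 0 for all i): OK

Verdict: the first failing condition is primal_feasibility -> primal.

primal


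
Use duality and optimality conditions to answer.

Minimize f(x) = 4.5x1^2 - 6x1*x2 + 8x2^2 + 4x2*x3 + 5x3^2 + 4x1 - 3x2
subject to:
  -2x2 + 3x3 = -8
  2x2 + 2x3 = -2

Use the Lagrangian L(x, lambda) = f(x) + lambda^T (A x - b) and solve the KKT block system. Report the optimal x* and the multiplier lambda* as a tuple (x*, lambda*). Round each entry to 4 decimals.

Form the Lagrangian:
  L(x, lambda) = (1/2) x^T Q x + c^T x + lambda^T (A x - b)
Stationarity (grad_x L = 0): Q x + c + A^T lambda = 0.
Primal feasibility: A x = b.

This gives the KKT block system:
  [ Q   A^T ] [ x     ]   [-c ]
  [ A    0  ] [ lambda ] = [ b ]

Solving the linear system:
  x*      = (0.2222, 1, -2)
  lambda* = (3.9333, 2.1)
  f(x*)   = 16.7778

x* = (0.2222, 1, -2), lambda* = (3.9333, 2.1)


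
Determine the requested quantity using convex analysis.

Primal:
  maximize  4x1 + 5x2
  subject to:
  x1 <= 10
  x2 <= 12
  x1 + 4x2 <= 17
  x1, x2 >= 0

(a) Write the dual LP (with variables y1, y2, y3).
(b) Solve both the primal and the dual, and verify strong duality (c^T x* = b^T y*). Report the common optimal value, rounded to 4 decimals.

The standard primal-dual pair for 'max c^T x s.t. A x <= b, x >= 0' is:
  Dual:  min b^T y  s.t.  A^T y >= c,  y >= 0.

So the dual LP is:
  minimize  10y1 + 12y2 + 17y3
  subject to:
    y1 + y3 >= 4
    y2 + 4y3 >= 5
    y1, y2, y3 >= 0

Solving the primal: x* = (10, 1.75).
  primal value c^T x* = 48.75.
Solving the dual: y* = (2.75, 0, 1.25).
  dual value b^T y* = 48.75.
Strong duality: c^T x* = b^T y*. Confirmed.

48.75


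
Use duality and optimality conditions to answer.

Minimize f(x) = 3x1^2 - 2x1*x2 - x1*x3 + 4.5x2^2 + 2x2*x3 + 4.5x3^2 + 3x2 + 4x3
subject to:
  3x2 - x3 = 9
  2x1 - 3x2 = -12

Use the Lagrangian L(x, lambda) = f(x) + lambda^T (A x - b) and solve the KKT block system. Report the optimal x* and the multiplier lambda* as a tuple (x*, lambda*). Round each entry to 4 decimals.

Form the Lagrangian:
  L(x, lambda) = (1/2) x^T Q x + c^T x + lambda^T (A x - b)
Stationarity (grad_x L = 0): Q x + c + A^T lambda = 0.
Primal feasibility: A x = b.

This gives the KKT block system:
  [ Q   A^T ] [ x     ]   [-c ]
  [ A    0  ] [ lambda ] = [ b ]

Solving the linear system:
  x*      = (-2.1716, 2.5522, -1.3433)
  lambda* = (-0.8134, 8.3955)
  f(x*)   = 55.1754

x* = (-2.1716, 2.5522, -1.3433), lambda* = (-0.8134, 8.3955)


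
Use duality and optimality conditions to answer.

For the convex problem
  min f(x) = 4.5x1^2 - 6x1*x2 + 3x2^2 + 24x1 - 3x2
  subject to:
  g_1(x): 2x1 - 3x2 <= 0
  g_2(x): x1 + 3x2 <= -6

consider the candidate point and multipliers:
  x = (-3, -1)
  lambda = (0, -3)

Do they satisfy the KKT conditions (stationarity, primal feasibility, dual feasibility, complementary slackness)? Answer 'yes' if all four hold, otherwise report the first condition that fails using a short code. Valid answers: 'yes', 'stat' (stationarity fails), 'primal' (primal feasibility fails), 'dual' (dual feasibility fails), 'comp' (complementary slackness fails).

Gradient of f: grad f(x) = Q x + c = (3, 9)
Constraint values g_i(x) = a_i^T x - b_i:
  g_1((-3, -1)) = -3
  g_2((-3, -1)) = 0
Stationarity residual: grad f(x) + sum_i lambda_i a_i = (0, 0)
  -> stationarity OK
Primal feasibility (all g_i <= 0): OK
Dual feasibility (all lambda_i >= 0): FAILS
Complementary slackness (lambda_i * g_i(x) = 0 for all i): OK

Verdict: the first failing condition is dual_feasibility -> dual.

dual


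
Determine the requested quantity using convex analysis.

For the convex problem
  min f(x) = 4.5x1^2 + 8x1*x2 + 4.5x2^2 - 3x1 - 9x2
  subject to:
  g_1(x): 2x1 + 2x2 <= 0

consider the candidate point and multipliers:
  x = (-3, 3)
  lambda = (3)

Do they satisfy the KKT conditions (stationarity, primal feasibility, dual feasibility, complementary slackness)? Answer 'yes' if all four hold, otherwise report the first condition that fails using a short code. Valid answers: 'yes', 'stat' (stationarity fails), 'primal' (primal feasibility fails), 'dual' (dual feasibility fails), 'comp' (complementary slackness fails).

Gradient of f: grad f(x) = Q x + c = (-6, -6)
Constraint values g_i(x) = a_i^T x - b_i:
  g_1((-3, 3)) = 0
Stationarity residual: grad f(x) + sum_i lambda_i a_i = (0, 0)
  -> stationarity OK
Primal feasibility (all g_i <= 0): OK
Dual feasibility (all lambda_i >= 0): OK
Complementary slackness (lambda_i * g_i(x) = 0 for all i): OK

Verdict: yes, KKT holds.

yes


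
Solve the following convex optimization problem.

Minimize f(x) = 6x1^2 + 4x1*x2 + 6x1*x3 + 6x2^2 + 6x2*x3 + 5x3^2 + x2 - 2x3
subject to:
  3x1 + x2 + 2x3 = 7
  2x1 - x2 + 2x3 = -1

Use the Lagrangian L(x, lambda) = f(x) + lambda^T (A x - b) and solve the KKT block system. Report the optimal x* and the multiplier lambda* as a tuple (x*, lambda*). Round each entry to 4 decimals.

Form the Lagrangian:
  L(x, lambda) = (1/2) x^T Q x + c^T x + lambda^T (A x - b)
Stationarity (grad_x L = 0): Q x + c + A^T lambda = 0.
Primal feasibility: A x = b.

This gives the KKT block system:
  [ Q   A^T ] [ x     ]   [-c ]
  [ A    0  ] [ lambda ] = [ b ]

Solving the linear system:
  x*      = (2.6275, 2.6863, -1.7843)
  lambda* = (-19.5294, 13.5098)
  f(x*)   = 78.2353

x* = (2.6275, 2.6863, -1.7843), lambda* = (-19.5294, 13.5098)


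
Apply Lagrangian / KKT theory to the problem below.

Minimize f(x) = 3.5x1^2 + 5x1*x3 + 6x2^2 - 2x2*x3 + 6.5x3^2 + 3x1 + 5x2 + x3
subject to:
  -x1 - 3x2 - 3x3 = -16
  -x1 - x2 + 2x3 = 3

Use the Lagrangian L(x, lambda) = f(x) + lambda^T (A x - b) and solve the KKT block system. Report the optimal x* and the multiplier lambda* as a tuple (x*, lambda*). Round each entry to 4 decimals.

Form the Lagrangian:
  L(x, lambda) = (1/2) x^T Q x + c^T x + lambda^T (A x - b)
Stationarity (grad_x L = 0): Q x + c + A^T lambda = 0.
Primal feasibility: A x = b.

This gives the KKT block system:
  [ Q   A^T ] [ x     ]   [-c ]
  [ A    0  ] [ lambda ] = [ b ]

Solving the linear system:
  x*      = (-0.5171, 2.8428, 2.6629)
  lambda* = (10.547, 2.1475)
  f(x*)   = 88.8174

x* = (-0.5171, 2.8428, 2.6629), lambda* = (10.547, 2.1475)


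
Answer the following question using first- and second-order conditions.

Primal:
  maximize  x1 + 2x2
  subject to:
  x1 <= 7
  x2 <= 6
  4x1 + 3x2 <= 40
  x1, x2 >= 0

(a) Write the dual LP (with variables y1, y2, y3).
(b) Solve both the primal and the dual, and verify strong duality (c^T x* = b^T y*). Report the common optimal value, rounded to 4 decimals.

The standard primal-dual pair for 'max c^T x s.t. A x <= b, x >= 0' is:
  Dual:  min b^T y  s.t.  A^T y >= c,  y >= 0.

So the dual LP is:
  minimize  7y1 + 6y2 + 40y3
  subject to:
    y1 + 4y3 >= 1
    y2 + 3y3 >= 2
    y1, y2, y3 >= 0

Solving the primal: x* = (5.5, 6).
  primal value c^T x* = 17.5.
Solving the dual: y* = (0, 1.25, 0.25).
  dual value b^T y* = 17.5.
Strong duality: c^T x* = b^T y*. Confirmed.

17.5


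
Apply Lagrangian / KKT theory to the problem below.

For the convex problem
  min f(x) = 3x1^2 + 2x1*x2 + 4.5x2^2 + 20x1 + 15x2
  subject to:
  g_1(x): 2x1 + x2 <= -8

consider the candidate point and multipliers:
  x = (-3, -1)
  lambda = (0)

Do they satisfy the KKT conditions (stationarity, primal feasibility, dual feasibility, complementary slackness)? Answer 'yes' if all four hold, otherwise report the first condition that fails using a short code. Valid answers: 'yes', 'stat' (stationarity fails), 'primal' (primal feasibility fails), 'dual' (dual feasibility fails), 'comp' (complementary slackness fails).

Gradient of f: grad f(x) = Q x + c = (0, 0)
Constraint values g_i(x) = a_i^T x - b_i:
  g_1((-3, -1)) = 1
Stationarity residual: grad f(x) + sum_i lambda_i a_i = (0, 0)
  -> stationarity OK
Primal feasibility (all g_i <= 0): FAILS
Dual feasibility (all lambda_i >= 0): OK
Complementary slackness (lambda_i * g_i(x) = 0 for all i): OK

Verdict: the first failing condition is primal_feasibility -> primal.

primal


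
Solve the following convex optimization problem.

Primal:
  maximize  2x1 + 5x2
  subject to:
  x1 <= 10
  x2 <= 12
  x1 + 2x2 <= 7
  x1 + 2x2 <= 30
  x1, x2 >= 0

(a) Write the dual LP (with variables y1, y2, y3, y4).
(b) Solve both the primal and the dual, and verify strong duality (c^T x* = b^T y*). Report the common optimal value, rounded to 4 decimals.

The standard primal-dual pair for 'max c^T x s.t. A x <= b, x >= 0' is:
  Dual:  min b^T y  s.t.  A^T y >= c,  y >= 0.

So the dual LP is:
  minimize  10y1 + 12y2 + 7y3 + 30y4
  subject to:
    y1 + y3 + y4 >= 2
    y2 + 2y3 + 2y4 >= 5
    y1, y2, y3, y4 >= 0

Solving the primal: x* = (0, 3.5).
  primal value c^T x* = 17.5.
Solving the dual: y* = (0, 0, 2.5, 0).
  dual value b^T y* = 17.5.
Strong duality: c^T x* = b^T y*. Confirmed.

17.5


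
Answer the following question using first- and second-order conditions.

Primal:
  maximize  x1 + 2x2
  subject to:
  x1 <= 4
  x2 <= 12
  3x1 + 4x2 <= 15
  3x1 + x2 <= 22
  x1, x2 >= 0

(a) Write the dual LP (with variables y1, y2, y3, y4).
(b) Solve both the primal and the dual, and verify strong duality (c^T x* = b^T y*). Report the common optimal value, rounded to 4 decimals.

The standard primal-dual pair for 'max c^T x s.t. A x <= b, x >= 0' is:
  Dual:  min b^T y  s.t.  A^T y >= c,  y >= 0.

So the dual LP is:
  minimize  4y1 + 12y2 + 15y3 + 22y4
  subject to:
    y1 + 3y3 + 3y4 >= 1
    y2 + 4y3 + y4 >= 2
    y1, y2, y3, y4 >= 0

Solving the primal: x* = (0, 3.75).
  primal value c^T x* = 7.5.
Solving the dual: y* = (0, 0, 0.5, 0).
  dual value b^T y* = 7.5.
Strong duality: c^T x* = b^T y*. Confirmed.

7.5


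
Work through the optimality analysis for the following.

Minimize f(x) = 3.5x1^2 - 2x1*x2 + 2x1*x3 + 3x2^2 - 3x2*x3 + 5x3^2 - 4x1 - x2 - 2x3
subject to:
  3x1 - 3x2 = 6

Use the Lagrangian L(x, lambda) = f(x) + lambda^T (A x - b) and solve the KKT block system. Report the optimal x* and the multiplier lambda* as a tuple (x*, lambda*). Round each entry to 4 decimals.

Form the Lagrangian:
  L(x, lambda) = (1/2) x^T Q x + c^T x + lambda^T (A x - b)
Stationarity (grad_x L = 0): Q x + c + A^T lambda = 0.
Primal feasibility: A x = b.

This gives the KKT block system:
  [ Q   A^T ] [ x     ]   [-c ]
  [ A    0  ] [ lambda ] = [ b ]

Solving the linear system:
  x*      = (1.4157, -0.5843, -0.2584)
  lambda* = (-2.1873)
  f(x*)   = 4.2809

x* = (1.4157, -0.5843, -0.2584), lambda* = (-2.1873)


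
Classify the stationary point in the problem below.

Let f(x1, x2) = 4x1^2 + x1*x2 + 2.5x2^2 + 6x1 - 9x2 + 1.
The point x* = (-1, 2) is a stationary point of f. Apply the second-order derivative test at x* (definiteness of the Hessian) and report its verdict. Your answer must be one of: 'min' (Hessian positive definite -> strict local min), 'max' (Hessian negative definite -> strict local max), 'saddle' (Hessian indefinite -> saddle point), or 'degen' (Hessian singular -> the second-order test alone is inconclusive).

Compute the Hessian H = grad^2 f:
  H = [[8, 1], [1, 5]]
Verify stationarity: grad f(x*) = H x* + g = (0, 0).
Eigenvalues of H: 4.6972, 8.3028.
Both eigenvalues > 0, so H is positive definite -> x* is a strict local min.

min


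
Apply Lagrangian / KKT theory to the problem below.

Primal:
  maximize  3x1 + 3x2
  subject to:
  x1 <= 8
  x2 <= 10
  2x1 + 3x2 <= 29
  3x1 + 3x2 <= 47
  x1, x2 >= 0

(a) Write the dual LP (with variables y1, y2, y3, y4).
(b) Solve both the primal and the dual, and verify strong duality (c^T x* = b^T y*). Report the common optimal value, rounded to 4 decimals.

The standard primal-dual pair for 'max c^T x s.t. A x <= b, x >= 0' is:
  Dual:  min b^T y  s.t.  A^T y >= c,  y >= 0.

So the dual LP is:
  minimize  8y1 + 10y2 + 29y3 + 47y4
  subject to:
    y1 + 2y3 + 3y4 >= 3
    y2 + 3y3 + 3y4 >= 3
    y1, y2, y3, y4 >= 0

Solving the primal: x* = (8, 4.3333).
  primal value c^T x* = 37.
Solving the dual: y* = (1, 0, 1, 0).
  dual value b^T y* = 37.
Strong duality: c^T x* = b^T y*. Confirmed.

37


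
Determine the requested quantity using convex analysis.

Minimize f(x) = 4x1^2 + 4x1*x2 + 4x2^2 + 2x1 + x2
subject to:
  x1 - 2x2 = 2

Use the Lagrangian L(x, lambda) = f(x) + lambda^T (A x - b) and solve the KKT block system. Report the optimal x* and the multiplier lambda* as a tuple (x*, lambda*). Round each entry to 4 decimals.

Form the Lagrangian:
  L(x, lambda) = (1/2) x^T Q x + c^T x + lambda^T (A x - b)
Stationarity (grad_x L = 0): Q x + c + A^T lambda = 0.
Primal feasibility: A x = b.

This gives the KKT block system:
  [ Q   A^T ] [ x     ]   [-c ]
  [ A    0  ] [ lambda ] = [ b ]

Solving the linear system:
  x*      = (0.3929, -0.8036)
  lambda* = (-1.9286)
  f(x*)   = 1.9196

x* = (0.3929, -0.8036), lambda* = (-1.9286)


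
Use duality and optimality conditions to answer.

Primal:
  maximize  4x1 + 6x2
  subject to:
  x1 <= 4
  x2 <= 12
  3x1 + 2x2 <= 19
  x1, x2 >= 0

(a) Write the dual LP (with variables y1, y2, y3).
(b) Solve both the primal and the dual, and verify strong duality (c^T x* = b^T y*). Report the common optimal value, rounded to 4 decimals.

The standard primal-dual pair for 'max c^T x s.t. A x <= b, x >= 0' is:
  Dual:  min b^T y  s.t.  A^T y >= c,  y >= 0.

So the dual LP is:
  minimize  4y1 + 12y2 + 19y3
  subject to:
    y1 + 3y3 >= 4
    y2 + 2y3 >= 6
    y1, y2, y3 >= 0

Solving the primal: x* = (0, 9.5).
  primal value c^T x* = 57.
Solving the dual: y* = (0, 0, 3).
  dual value b^T y* = 57.
Strong duality: c^T x* = b^T y*. Confirmed.

57
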